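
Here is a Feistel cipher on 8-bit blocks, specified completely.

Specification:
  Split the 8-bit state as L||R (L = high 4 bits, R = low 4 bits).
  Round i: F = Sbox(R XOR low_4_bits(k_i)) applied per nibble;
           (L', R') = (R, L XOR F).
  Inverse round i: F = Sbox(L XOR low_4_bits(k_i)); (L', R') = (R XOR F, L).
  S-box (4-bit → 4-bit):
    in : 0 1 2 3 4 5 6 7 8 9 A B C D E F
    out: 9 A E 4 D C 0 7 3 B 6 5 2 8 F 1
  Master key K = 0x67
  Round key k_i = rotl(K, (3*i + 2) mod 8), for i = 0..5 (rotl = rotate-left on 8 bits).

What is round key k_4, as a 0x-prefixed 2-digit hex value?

0xD9

K = 0x67
k_0 = rotl(K, (3*0+2) mod 8) = rotl(K, 2) = 0x9D
k_1 = rotl(K, (3*1+2) mod 8) = rotl(K, 5) = 0xEC
k_2 = rotl(K, (3*2+2) mod 8) = rotl(K, 0) = 0x67
k_3 = rotl(K, (3*3+2) mod 8) = rotl(K, 3) = 0x3B
k_4 = rotl(K, (3*4+2) mod 8) = rotl(K, 6) = 0xD9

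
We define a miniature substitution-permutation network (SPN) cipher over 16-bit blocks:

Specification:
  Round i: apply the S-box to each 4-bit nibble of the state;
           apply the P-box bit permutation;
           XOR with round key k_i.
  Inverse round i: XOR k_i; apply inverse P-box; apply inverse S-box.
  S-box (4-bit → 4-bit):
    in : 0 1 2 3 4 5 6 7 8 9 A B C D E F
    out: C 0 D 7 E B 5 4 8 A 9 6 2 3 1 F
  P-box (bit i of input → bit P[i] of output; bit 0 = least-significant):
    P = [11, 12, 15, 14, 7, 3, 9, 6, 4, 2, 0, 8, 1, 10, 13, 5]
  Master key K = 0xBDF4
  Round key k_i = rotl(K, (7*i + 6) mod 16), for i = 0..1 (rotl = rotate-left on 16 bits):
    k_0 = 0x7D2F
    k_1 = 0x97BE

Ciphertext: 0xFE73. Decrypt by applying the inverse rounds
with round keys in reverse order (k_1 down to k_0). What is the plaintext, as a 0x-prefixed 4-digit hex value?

s_0 = ciphertext = 0xFE73
s_1 = InvRound(s_0, k_1) = 0x745A
s_2 = InvRound(s_1, k_0) = 0x8F8E

0x8F8E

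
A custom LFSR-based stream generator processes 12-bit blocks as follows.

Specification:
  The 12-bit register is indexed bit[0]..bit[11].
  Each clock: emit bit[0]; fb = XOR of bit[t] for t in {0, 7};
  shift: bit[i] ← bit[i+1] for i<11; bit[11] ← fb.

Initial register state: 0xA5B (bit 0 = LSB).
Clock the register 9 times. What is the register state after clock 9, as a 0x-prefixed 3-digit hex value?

0xD7D

reg_0 = 0xA5B
clock 1: out=1, reg = 0xD2D
clock 2: out=1, reg = 0xE96
clock 3: out=0, reg = 0xF4B
clock 4: out=1, reg = 0xFA5
clock 5: out=1, reg = 0x7D2
clock 6: out=0, reg = 0xBE9
clock 7: out=1, reg = 0x5F4
clock 8: out=0, reg = 0xAFA
clock 9: out=0, reg = 0xD7D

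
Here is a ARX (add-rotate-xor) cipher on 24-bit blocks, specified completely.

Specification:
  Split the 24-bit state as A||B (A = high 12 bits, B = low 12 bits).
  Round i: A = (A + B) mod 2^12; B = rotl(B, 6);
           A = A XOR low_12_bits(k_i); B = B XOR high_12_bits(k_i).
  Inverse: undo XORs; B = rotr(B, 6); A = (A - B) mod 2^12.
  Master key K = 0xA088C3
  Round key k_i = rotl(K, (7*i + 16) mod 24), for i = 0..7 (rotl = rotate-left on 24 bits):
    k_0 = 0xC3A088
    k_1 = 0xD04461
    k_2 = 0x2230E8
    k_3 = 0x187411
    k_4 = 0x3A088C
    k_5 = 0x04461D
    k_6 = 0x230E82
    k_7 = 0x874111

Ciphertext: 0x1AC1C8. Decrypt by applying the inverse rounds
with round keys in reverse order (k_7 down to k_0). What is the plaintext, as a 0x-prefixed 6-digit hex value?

s_0 = ciphertext = 0x1AC1C8
s_1 = InvRound(s_0, k_7) = 0x197F26
s_2 = InvRound(s_1, k_6) = 0x9615B4
s_3 = InvRound(s_2, k_5) = 0x365C17
s_4 = InvRound(s_3, k_4) = 0xDEBDFE
s_5 = InvRound(s_4, k_3) = 0xB89E71
s_6 = InvRound(s_5, k_2) = 0x6B04B1
s_7 = InvRound(s_6, k_1) = 0x56BD66
s_8 = InvRound(s_7, k_0) = 0xEDE705

0xEDE705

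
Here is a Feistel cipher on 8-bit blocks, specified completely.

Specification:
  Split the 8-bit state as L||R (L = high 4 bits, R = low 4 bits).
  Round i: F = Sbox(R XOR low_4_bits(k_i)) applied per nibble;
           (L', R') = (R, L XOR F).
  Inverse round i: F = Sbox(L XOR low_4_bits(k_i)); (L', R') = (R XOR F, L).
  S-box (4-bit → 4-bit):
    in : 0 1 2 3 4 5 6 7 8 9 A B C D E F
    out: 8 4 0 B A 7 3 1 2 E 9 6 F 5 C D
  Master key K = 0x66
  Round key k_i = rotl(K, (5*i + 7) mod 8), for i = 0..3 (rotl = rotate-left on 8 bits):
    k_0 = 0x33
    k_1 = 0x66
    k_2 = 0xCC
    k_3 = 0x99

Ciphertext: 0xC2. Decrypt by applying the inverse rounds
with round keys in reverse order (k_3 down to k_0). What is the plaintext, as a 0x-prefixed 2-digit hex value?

s_0 = ciphertext = 0xC2
s_1 = InvRound(s_0, k_3) = 0x5C
s_2 = InvRound(s_1, k_2) = 0x25
s_3 = InvRound(s_2, k_1) = 0xF2
s_4 = InvRound(s_3, k_0) = 0xDF

0xDF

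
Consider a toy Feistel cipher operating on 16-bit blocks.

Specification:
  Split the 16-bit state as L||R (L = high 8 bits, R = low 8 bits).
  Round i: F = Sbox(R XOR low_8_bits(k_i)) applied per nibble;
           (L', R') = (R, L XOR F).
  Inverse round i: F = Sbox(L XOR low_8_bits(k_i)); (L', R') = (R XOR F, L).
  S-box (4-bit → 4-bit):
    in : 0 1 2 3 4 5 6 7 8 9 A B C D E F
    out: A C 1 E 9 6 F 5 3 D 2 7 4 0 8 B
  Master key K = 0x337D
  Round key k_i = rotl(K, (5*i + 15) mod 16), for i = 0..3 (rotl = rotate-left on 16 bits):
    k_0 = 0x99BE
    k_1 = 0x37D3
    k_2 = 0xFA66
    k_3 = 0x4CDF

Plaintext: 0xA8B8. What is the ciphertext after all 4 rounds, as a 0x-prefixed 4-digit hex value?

0x02B1

s_0 = plaintext = 0xA8B8
s_1 = Round(s_0, k_0) = 0xB807
s_2 = Round(s_1, k_1) = 0x07B1
s_3 = Round(s_2, k_2) = 0xB102
s_4 = Round(s_3, k_3) = 0x02B1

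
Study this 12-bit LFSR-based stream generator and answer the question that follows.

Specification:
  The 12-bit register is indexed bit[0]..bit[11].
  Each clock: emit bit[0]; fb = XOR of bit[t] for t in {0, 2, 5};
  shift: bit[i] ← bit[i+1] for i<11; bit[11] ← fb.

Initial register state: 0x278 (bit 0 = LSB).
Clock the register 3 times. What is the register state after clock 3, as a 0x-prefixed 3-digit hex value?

reg_0 = 0x278
clock 1: out=0, reg = 0x93C
clock 2: out=0, reg = 0x49E
clock 3: out=0, reg = 0xA4F

0xA4F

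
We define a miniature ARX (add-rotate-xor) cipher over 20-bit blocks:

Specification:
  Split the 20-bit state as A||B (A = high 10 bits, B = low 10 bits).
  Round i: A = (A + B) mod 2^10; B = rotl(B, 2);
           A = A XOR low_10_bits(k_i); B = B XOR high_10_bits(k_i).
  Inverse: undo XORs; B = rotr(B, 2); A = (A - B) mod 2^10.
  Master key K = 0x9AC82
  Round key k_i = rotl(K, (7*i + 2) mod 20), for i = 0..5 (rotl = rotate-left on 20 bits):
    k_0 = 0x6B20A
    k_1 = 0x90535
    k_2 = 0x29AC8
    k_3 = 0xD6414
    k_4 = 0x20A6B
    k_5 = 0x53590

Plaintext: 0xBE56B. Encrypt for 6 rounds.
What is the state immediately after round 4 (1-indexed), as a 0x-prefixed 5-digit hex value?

0x44D98

s_0 = plaintext = 0xBE56B
s_1 = Round(s_0, k_0) = 0x9B801
s_2 = Round(s_1, k_1) = 0xD6A45
s_3 = Round(s_2, k_2) = 0xD5DB0
s_4 = Round(s_3, k_3) = 0x44D98
s_5 = Round(s_4, k_4) = 0x302E3
s_6 = Round(s_5, k_5) = 0x8CEC3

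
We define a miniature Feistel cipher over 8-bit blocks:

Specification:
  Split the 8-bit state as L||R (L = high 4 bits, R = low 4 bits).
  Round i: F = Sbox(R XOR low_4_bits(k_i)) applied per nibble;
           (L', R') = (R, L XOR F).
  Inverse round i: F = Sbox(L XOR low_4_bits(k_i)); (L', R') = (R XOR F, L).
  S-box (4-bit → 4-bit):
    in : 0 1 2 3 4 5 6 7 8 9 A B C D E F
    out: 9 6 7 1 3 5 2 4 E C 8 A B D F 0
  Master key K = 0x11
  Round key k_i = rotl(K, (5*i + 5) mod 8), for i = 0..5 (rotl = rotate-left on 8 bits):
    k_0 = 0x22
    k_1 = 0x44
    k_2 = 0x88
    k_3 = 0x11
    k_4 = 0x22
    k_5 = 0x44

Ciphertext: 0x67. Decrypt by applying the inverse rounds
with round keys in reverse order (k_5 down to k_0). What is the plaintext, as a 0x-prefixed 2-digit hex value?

0xF8

s_0 = ciphertext = 0x67
s_1 = InvRound(s_0, k_5) = 0x06
s_2 = InvRound(s_1, k_4) = 0x10
s_3 = InvRound(s_2, k_3) = 0x91
s_4 = InvRound(s_3, k_2) = 0x79
s_5 = InvRound(s_4, k_1) = 0x87
s_6 = InvRound(s_5, k_0) = 0xF8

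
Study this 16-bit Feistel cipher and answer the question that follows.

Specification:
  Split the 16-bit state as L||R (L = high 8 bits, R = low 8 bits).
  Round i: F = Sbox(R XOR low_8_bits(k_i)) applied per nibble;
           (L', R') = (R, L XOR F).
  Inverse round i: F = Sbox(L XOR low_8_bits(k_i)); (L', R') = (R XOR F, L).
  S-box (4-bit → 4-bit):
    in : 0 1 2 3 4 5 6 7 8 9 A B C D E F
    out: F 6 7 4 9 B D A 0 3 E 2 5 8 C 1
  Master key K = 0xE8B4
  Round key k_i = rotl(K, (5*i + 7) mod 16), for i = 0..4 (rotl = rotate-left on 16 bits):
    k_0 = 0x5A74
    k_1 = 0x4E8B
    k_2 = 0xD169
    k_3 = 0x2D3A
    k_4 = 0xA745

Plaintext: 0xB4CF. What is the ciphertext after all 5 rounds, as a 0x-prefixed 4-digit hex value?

0xB8D2

s_0 = plaintext = 0xB4CF
s_1 = Round(s_0, k_0) = 0xCF96
s_2 = Round(s_1, k_1) = 0x96A7
s_3 = Round(s_2, k_2) = 0xA7CA
s_4 = Round(s_3, k_3) = 0xCAB8
s_5 = Round(s_4, k_4) = 0xB8D2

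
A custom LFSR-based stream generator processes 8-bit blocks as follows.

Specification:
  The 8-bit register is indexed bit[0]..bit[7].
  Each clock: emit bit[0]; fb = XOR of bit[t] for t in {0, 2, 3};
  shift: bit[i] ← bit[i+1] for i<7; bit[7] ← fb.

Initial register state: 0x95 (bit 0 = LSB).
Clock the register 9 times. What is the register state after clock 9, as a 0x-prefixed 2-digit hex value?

0x31

reg_0 = 0x95
clock 1: out=1, reg = 0x4A
clock 2: out=0, reg = 0xA5
clock 3: out=1, reg = 0x52
clock 4: out=0, reg = 0x29
clock 5: out=1, reg = 0x14
clock 6: out=0, reg = 0x8A
clock 7: out=0, reg = 0xC5
clock 8: out=1, reg = 0x62
clock 9: out=0, reg = 0x31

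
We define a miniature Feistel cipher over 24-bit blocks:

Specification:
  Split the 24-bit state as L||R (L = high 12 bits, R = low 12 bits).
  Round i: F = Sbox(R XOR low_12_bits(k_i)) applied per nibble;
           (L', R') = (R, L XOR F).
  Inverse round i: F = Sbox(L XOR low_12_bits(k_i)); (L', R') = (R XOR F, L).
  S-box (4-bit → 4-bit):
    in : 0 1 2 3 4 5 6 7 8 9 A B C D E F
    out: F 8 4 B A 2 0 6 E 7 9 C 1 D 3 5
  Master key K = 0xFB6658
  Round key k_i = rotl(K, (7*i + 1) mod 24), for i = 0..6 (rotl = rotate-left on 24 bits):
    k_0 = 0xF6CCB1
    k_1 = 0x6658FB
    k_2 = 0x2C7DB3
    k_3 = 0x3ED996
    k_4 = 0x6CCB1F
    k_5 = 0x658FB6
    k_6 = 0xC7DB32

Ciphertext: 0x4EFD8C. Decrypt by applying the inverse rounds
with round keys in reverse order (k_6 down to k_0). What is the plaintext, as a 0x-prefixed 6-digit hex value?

0x354663

s_0 = ciphertext = 0x4EFD8C
s_1 = InvRound(s_0, k_6) = 0x8514EF
s_2 = InvRound(s_1, k_5) = 0x2D9851
s_3 = InvRound(s_2, k_4) = 0xF412D9
s_4 = InvRound(s_3, k_3) = 0x20FF41
s_5 = InvRound(s_4, k_2) = 0xA8020F
s_6 = InvRound(s_5, k_1) = 0x663A80
s_7 = InvRound(s_6, k_0) = 0x354663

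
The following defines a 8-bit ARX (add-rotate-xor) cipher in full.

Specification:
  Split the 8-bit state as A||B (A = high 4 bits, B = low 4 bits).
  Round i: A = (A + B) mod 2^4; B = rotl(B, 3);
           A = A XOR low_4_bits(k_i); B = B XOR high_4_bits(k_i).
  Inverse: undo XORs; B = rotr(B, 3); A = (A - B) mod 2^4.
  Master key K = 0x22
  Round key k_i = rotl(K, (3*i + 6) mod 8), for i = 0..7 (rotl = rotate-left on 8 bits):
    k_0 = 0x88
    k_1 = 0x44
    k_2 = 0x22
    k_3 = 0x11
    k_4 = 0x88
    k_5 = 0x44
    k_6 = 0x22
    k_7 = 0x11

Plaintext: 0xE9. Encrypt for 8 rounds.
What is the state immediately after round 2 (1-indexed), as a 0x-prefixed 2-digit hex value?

0x76

s_0 = plaintext = 0xE9
s_1 = Round(s_0, k_0) = 0xF4
s_2 = Round(s_1, k_1) = 0x76
s_3 = Round(s_2, k_2) = 0xF1
s_4 = Round(s_3, k_3) = 0x19
s_5 = Round(s_4, k_4) = 0x24
s_6 = Round(s_5, k_5) = 0x26
s_7 = Round(s_6, k_6) = 0xA1
s_8 = Round(s_7, k_7) = 0xA9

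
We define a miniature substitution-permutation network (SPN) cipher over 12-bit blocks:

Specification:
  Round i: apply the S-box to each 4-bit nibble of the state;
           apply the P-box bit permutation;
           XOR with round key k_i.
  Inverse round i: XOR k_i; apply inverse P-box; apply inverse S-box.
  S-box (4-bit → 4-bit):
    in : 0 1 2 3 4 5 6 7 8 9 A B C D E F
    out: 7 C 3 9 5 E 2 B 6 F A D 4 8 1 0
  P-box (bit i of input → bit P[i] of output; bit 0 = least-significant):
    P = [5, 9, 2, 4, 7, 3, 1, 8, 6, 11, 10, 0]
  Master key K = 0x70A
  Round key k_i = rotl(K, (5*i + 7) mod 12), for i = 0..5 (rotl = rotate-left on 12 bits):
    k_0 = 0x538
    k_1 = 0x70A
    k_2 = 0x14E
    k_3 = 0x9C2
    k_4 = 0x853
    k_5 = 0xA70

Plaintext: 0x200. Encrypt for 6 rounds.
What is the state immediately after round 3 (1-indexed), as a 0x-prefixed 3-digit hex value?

0x794

s_0 = plaintext = 0x200
s_1 = Round(s_0, k_0) = 0xFD6
s_2 = Round(s_1, k_1) = 0x40A
s_3 = Round(s_2, k_2) = 0x794
s_4 = Round(s_3, k_3) = 0x02D
s_5 = Round(s_4, k_4) = 0x48B
s_6 = Round(s_5, k_5) = 0xE0E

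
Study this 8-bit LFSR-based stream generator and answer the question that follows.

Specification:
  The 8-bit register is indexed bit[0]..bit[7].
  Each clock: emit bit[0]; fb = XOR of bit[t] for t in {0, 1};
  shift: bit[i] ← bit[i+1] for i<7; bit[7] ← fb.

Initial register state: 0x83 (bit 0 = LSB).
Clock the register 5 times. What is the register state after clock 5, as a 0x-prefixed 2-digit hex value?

0x14

reg_0 = 0x83
clock 1: out=1, reg = 0x41
clock 2: out=1, reg = 0xA0
clock 3: out=0, reg = 0x50
clock 4: out=0, reg = 0x28
clock 5: out=0, reg = 0x14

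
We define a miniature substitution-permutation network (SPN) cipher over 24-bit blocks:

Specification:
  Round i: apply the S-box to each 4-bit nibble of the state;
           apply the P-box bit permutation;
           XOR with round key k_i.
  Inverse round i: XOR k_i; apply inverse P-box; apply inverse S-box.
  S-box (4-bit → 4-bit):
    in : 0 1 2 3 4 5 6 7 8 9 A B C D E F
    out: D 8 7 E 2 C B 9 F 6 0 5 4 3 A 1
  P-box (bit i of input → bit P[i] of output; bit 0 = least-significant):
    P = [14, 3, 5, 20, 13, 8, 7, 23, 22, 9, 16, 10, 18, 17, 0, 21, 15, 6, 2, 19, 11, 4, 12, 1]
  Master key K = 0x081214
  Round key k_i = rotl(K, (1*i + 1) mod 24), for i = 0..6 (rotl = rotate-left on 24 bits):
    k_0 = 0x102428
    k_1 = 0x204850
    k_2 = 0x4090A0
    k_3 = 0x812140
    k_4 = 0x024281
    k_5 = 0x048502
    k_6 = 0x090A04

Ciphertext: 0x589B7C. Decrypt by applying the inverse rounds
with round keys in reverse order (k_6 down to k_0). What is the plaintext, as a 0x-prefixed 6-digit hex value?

0xDFB761

s_0 = ciphertext = 0x589B7C
s_1 = InvRound(s_0, k_6) = 0x9DAB43
s_2 = InvRound(s_1, k_5) = 0xFEC371
s_3 = InvRound(s_2, k_4) = 0x467F35
s_4 = InvRound(s_3, k_3) = 0x29281B
s_5 = InvRound(s_4, k_2) = 0x875BB9
s_6 = InvRound(s_5, k_1) = 0xC48939
s_7 = InvRound(s_6, k_0) = 0xDFB761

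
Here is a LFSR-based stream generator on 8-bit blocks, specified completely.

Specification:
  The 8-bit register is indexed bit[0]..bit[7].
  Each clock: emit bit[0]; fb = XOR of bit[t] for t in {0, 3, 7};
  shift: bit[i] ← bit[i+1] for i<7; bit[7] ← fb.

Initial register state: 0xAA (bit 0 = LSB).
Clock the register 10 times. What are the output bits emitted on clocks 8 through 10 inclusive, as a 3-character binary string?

101

reg_0 = 0xAA
clock 1: out=0, reg = 0x55
clock 2: out=1, reg = 0xAA
clock 3: out=0, reg = 0x55
clock 4: out=1, reg = 0xAA
clock 5: out=0, reg = 0x55
clock 6: out=1, reg = 0xAA
clock 7: out=0, reg = 0x55
clock 8: out=1, reg = 0xAA
clock 9: out=0, reg = 0x55
clock 10: out=1, reg = 0xAA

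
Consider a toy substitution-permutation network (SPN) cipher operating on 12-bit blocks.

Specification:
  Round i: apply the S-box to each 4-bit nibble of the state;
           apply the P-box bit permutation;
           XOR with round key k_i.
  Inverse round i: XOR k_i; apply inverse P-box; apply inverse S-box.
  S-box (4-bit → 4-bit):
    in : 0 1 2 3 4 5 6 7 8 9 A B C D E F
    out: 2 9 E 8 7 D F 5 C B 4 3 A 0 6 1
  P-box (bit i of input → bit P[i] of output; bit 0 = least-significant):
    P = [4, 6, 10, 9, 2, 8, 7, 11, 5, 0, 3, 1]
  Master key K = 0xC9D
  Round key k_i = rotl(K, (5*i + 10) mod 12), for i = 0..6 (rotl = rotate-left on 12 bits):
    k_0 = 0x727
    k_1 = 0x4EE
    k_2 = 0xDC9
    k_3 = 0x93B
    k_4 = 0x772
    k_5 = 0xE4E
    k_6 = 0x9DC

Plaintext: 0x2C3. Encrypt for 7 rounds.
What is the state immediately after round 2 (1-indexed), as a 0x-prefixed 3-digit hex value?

0xF2D

s_0 = plaintext = 0x2C3
s_1 = Round(s_0, k_0) = 0xC2C
s_2 = Round(s_1, k_1) = 0xF2D
s_3 = Round(s_2, k_2) = 0x469
s_4 = Round(s_3, k_3) = 0x2C6
s_5 = Round(s_4, k_4) = 0x829
s_6 = Round(s_5, k_5) = 0x594
s_7 = Round(s_6, k_6) = 0x4A2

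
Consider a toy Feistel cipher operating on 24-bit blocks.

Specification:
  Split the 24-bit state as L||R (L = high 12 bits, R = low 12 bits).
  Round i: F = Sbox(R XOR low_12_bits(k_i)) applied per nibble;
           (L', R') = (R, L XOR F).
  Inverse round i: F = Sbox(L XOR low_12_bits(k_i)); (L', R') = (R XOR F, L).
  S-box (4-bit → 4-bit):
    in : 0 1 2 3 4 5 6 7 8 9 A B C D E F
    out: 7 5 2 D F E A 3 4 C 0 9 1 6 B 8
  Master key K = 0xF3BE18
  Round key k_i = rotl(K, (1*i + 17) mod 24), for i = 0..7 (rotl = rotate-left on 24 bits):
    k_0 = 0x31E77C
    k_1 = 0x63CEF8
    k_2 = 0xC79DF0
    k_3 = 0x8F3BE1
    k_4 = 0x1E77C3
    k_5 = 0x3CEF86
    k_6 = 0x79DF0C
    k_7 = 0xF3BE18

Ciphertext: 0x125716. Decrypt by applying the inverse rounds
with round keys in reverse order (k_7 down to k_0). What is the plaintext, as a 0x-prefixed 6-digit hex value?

s_0 = ciphertext = 0x125716
s_1 = InvRound(s_0, k_7) = 0xFC0125
s_2 = InvRound(s_1, k_6) = 0x634FC0
s_3 = InvRound(s_2, k_5) = 0x352634
s_4 = InvRound(s_3, k_4) = 0x9F1352
s_5 = InvRound(s_4, k_3) = 0x1059F1
s_6 = InvRound(s_5, k_2) = 0x87F105
s_7 = InvRound(s_6, k_1) = 0xB4687F
s_8 = InvRound(s_7, k_0) = 0x9AFB46

0x9AFB46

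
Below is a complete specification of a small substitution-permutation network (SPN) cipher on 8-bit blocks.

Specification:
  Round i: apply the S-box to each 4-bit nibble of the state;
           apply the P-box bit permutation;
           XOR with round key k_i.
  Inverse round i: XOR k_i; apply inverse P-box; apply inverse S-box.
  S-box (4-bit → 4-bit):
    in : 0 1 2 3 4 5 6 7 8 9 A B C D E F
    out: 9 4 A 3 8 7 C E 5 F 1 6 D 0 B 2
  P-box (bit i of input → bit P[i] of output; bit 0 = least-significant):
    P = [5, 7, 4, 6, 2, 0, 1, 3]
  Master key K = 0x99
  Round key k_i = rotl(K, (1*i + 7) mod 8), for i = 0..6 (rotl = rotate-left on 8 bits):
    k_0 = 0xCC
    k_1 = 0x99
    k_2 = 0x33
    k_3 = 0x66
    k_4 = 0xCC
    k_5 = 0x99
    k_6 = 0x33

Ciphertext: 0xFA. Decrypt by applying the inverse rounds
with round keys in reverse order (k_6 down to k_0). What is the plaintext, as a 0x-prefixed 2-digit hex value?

0xC4

s_0 = ciphertext = 0xFA
s_1 = InvRound(s_0, k_6) = 0x22
s_2 = InvRound(s_1, k_5) = 0x75
s_3 = InvRound(s_2, k_4) = 0x25
s_4 = InvRound(s_3, k_3) = 0xB4
s_5 = InvRound(s_4, k_2) = 0x5F
s_6 = InvRound(s_5, k_1) = 0x82
s_7 = InvRound(s_6, k_0) = 0xC4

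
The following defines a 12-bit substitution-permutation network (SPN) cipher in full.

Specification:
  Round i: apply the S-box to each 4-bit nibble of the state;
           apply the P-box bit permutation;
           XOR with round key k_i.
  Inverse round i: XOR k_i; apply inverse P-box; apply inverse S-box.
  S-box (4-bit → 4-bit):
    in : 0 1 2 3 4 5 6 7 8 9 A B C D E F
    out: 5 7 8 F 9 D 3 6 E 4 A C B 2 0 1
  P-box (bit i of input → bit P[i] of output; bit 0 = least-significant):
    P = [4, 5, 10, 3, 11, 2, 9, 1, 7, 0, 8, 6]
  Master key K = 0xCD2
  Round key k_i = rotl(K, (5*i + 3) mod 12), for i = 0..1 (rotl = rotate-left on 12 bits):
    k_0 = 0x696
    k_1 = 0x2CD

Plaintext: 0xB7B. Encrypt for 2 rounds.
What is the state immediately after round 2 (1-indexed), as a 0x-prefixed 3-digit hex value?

0x360

s_0 = plaintext = 0xB7B
s_1 = Round(s_0, k_0) = 0x1DA
s_2 = Round(s_1, k_1) = 0x360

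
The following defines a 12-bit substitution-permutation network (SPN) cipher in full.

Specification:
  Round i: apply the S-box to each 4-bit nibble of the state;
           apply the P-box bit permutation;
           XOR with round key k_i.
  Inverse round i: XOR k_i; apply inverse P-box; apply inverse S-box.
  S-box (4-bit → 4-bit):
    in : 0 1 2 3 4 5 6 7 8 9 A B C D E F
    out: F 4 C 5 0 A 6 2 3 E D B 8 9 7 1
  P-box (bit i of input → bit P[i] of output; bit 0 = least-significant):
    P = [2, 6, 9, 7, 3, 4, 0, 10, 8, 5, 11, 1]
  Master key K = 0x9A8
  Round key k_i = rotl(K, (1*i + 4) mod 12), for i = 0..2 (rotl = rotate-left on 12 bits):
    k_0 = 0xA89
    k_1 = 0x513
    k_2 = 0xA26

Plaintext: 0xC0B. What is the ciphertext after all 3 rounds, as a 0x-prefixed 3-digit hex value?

0x131

s_0 = plaintext = 0xC0B
s_1 = Round(s_0, k_0) = 0xE56
s_2 = Round(s_1, k_1) = 0xA63
s_3 = Round(s_2, k_2) = 0x131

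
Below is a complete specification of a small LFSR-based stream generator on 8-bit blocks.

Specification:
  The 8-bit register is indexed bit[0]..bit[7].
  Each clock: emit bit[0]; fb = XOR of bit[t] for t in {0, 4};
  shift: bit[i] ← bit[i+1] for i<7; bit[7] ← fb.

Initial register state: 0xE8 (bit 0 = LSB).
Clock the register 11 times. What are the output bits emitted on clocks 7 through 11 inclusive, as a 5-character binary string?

reg_0 = 0xE8
clock 1: out=0, reg = 0x74
clock 2: out=0, reg = 0xBA
clock 3: out=0, reg = 0xDD
clock 4: out=1, reg = 0x6E
clock 5: out=0, reg = 0x37
clock 6: out=1, reg = 0x1B
clock 7: out=1, reg = 0x0D
clock 8: out=1, reg = 0x86
clock 9: out=0, reg = 0x43
clock 10: out=1, reg = 0xA1
clock 11: out=1, reg = 0xD0

11011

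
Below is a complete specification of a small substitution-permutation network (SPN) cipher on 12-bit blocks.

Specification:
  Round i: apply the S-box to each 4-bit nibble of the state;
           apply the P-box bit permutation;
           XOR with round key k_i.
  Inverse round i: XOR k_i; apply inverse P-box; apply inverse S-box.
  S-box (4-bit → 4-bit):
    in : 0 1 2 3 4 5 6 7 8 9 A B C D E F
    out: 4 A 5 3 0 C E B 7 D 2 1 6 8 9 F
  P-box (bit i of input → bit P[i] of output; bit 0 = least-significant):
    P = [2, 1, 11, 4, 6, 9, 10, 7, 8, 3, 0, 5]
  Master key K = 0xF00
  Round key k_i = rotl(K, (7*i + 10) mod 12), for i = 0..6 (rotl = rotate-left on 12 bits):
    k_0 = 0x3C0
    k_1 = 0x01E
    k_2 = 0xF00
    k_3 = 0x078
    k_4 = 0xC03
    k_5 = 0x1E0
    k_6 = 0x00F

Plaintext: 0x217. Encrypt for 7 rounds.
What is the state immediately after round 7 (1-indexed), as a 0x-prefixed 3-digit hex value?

0xB35

s_0 = plaintext = 0x217
s_1 = Round(s_0, k_0) = 0x057
s_2 = Round(s_1, k_1) = 0x489
s_3 = Round(s_2, k_2) = 0x154
s_4 = Round(s_3, k_3) = 0x4D0
s_5 = Round(s_4, k_4) = 0x483
s_6 = Round(s_5, k_5) = 0x7A6
s_7 = Round(s_6, k_6) = 0xB35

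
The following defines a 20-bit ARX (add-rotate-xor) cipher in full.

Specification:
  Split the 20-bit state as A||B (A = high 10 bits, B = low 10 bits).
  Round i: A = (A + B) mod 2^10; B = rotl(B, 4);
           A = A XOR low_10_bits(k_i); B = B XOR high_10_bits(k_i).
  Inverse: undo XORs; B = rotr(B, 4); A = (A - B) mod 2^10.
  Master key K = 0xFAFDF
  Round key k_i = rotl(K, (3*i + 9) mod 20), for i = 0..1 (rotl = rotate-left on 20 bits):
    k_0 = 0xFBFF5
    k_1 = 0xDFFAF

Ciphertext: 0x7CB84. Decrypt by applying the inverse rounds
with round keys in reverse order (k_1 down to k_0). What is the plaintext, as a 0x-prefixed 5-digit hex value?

s_0 = ciphertext = 0x7CB84
s_1 = InvRound(s_0, k_1) = 0xE3ACF
s_2 = InvRound(s_1, k_0) = 0x1A412

0x1A412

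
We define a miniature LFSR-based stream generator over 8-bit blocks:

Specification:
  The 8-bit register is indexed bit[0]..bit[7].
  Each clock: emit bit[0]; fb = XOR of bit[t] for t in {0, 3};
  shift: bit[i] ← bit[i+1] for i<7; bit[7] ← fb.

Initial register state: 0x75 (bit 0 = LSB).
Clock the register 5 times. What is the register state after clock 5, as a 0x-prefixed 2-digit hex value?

reg_0 = 0x75
clock 1: out=1, reg = 0xBA
clock 2: out=0, reg = 0xDD
clock 3: out=1, reg = 0x6E
clock 4: out=0, reg = 0xB7
clock 5: out=1, reg = 0xDB

0xDB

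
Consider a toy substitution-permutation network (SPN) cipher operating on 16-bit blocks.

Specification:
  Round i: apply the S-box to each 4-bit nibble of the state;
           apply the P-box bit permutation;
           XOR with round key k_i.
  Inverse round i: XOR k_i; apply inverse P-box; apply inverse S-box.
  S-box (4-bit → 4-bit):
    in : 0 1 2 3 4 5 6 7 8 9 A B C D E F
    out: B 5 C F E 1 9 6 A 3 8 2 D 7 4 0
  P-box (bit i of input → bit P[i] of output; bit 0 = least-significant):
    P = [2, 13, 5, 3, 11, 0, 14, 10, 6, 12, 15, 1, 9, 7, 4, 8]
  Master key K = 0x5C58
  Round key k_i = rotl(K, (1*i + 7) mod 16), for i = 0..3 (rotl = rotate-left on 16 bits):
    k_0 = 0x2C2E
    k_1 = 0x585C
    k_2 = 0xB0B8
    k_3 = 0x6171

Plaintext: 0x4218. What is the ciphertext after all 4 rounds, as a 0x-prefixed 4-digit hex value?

s_0 = plaintext = 0x4218
s_1 = Round(s_0, k_0) = 0xC5B4
s_2 = Round(s_1, k_1) = 0x7B25
s_3 = Round(s_2, k_2) = 0xE42C
s_4 = Round(s_3, k_3) = 0xB54F

0xB54F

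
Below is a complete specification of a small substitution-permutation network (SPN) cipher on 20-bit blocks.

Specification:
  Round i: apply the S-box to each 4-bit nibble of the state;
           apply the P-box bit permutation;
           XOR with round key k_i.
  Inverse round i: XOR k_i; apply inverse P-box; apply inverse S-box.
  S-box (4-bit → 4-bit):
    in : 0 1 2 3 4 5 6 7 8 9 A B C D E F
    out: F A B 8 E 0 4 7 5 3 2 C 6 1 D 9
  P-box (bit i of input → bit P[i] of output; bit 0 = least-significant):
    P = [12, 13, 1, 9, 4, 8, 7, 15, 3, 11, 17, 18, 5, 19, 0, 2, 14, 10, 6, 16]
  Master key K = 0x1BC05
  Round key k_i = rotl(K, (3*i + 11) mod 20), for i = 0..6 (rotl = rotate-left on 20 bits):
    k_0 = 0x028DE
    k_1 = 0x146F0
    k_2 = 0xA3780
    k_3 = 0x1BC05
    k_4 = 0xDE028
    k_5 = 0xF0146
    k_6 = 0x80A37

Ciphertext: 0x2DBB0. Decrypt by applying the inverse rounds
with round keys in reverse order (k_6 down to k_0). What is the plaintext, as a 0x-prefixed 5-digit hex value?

s_0 = ciphertext = 0x2DBB0
s_1 = InvRound(s_0, k_6) = 0xD4648
s_2 = InvRound(s_1, k_5) = 0x938AB
s_3 = InvRound(s_2, k_4) = 0xD61B8
s_4 = InvRound(s_3, k_3) = 0x9020D
s_5 = InvRound(s_4, k_2) = 0x1B8C9
s_6 = InvRound(s_5, k_1) = 0x989F2
s_7 = InvRound(s_6, k_0) = 0x32D1A

0x32D1A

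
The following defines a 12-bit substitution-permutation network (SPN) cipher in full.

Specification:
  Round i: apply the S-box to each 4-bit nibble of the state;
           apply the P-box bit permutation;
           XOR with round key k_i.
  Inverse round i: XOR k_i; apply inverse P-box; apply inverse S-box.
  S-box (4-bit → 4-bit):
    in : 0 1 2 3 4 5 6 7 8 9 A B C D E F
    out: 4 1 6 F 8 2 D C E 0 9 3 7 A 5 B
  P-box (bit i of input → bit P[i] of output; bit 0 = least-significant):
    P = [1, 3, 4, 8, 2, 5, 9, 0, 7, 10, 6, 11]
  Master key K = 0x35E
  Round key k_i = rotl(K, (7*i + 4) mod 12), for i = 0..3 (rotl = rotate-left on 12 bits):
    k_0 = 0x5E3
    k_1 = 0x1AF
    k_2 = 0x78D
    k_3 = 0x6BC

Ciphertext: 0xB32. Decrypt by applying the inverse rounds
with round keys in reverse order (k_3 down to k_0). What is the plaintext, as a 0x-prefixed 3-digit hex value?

s_0 = ciphertext = 0xB32
s_1 = InvRound(s_0, k_3) = 0xF1F
s_2 = InvRound(s_1, k_2) = 0xA9E
s_3 = InvRound(s_2, k_1) = 0x487
s_4 = InvRound(s_3, k_0) = 0x0B4

0x0B4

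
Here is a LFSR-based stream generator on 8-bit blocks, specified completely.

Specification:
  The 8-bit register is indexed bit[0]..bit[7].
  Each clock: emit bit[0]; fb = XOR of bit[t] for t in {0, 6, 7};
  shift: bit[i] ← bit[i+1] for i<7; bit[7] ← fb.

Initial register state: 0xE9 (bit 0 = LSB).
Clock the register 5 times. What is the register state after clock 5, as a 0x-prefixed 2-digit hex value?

reg_0 = 0xE9
clock 1: out=1, reg = 0xF4
clock 2: out=0, reg = 0x7A
clock 3: out=0, reg = 0xBD
clock 4: out=1, reg = 0x5E
clock 5: out=0, reg = 0xAF

0xAF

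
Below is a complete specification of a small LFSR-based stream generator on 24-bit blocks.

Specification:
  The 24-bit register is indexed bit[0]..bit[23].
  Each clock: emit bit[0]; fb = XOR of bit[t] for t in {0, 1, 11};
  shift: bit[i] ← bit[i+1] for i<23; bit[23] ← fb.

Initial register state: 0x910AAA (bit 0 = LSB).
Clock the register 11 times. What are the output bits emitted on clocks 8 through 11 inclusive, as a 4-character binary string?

reg_0 = 0x910AAA
clock 1: out=0, reg = 0x488555
clock 2: out=1, reg = 0xA442AA
clock 3: out=0, reg = 0xD22155
clock 4: out=1, reg = 0xE910AA
clock 5: out=0, reg = 0xF48855
clock 6: out=1, reg = 0x7A442A
clock 7: out=0, reg = 0xBD2215
clock 8: out=1, reg = 0xDE910A
clock 9: out=0, reg = 0xEF4885
clock 10: out=1, reg = 0x77A442
clock 11: out=0, reg = 0xBBD221

1010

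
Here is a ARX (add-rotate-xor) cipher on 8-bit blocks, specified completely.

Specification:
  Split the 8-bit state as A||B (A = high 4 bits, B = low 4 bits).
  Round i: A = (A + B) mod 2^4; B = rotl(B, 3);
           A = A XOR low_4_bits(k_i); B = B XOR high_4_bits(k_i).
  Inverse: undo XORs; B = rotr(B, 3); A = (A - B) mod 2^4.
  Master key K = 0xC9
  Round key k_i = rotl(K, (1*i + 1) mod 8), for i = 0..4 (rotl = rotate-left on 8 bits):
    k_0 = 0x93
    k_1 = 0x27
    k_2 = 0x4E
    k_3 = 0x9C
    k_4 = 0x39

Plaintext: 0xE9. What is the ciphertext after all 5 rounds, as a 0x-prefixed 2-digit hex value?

s_0 = plaintext = 0xE9
s_1 = Round(s_0, k_0) = 0x45
s_2 = Round(s_1, k_1) = 0xE8
s_3 = Round(s_2, k_2) = 0x80
s_4 = Round(s_3, k_3) = 0x49
s_5 = Round(s_4, k_4) = 0x4F

0x4F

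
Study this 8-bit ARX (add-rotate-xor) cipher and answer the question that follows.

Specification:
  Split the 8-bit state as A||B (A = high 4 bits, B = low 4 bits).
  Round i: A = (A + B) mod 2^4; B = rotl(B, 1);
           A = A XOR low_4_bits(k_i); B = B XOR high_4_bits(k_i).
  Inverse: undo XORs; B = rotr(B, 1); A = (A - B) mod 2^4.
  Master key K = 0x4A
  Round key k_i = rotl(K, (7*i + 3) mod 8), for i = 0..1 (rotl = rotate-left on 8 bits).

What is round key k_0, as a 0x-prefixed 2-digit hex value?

0x52

K = 0x4A
k_0 = rotl(K, (7*0+3) mod 8) = rotl(K, 3) = 0x52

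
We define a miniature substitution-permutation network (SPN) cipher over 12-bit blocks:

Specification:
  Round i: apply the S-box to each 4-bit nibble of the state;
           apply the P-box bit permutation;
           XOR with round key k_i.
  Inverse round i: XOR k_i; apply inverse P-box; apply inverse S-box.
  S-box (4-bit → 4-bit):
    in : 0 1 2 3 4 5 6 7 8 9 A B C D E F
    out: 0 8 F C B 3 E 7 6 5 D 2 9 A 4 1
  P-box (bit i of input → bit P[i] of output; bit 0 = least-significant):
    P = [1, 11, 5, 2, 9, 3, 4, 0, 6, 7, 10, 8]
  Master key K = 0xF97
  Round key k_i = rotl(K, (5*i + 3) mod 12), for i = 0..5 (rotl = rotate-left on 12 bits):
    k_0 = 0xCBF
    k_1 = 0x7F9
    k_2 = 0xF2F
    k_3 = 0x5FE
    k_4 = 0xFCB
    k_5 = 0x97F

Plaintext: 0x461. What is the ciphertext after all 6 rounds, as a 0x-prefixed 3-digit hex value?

s_0 = plaintext = 0x461
s_1 = Round(s_0, k_0) = 0xD62
s_2 = Round(s_1, k_1) = 0xE46
s_3 = Round(s_2, k_2) = 0x102
s_4 = Round(s_3, k_3) = 0xCD8
s_5 = Round(s_4, k_4) = 0x6A2
s_6 = Round(s_5, k_5) = 0x6C8

0x6C8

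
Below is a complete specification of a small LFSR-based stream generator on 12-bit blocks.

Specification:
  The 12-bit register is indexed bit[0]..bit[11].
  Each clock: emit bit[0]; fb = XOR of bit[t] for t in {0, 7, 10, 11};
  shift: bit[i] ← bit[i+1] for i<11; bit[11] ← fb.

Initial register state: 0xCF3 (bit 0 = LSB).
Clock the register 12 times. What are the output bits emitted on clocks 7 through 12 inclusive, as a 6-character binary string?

110011

reg_0 = 0xCF3
clock 1: out=1, reg = 0x679
clock 2: out=1, reg = 0x33C
clock 3: out=0, reg = 0x19E
clock 4: out=0, reg = 0x8CF
clock 5: out=1, reg = 0xC67
clock 6: out=1, reg = 0xE33
clock 7: out=1, reg = 0xF19
clock 8: out=1, reg = 0xF8C
clock 9: out=0, reg = 0xFC6
clock 10: out=0, reg = 0xFE3
clock 11: out=1, reg = 0x7F1
clock 12: out=1, reg = 0xBF8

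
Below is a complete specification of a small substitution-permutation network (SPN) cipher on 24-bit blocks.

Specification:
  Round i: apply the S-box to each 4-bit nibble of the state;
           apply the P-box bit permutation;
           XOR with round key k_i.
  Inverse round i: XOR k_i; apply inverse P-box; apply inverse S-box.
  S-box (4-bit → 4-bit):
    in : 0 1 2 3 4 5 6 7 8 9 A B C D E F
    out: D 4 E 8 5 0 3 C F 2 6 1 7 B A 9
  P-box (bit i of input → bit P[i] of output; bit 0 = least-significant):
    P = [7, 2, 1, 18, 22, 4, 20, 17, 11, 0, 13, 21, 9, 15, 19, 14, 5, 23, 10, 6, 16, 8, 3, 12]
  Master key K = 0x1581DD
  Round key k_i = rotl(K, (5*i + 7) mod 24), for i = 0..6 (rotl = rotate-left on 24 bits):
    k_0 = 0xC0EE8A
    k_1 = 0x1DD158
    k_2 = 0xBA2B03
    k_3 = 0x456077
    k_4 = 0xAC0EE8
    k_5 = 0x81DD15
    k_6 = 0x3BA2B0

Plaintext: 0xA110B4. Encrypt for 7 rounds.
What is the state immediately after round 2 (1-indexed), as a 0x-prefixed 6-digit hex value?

0xE356B2

s_0 = plaintext = 0xA110B4
s_1 = Round(s_0, k_0) = 0xA8C300
s_2 = Round(s_1, k_1) = 0xE356B2
s_3 = Round(s_2, k_2) = 0xFE3244
s_4 = Round(s_3, k_3) = 0xB410B4
s_5 = Round(s_4, k_4) = 0xC5224A
s_6 = Round(s_5, k_5) = 0xF83C1A
s_7 = Round(s_6, k_6) = 0xAADED7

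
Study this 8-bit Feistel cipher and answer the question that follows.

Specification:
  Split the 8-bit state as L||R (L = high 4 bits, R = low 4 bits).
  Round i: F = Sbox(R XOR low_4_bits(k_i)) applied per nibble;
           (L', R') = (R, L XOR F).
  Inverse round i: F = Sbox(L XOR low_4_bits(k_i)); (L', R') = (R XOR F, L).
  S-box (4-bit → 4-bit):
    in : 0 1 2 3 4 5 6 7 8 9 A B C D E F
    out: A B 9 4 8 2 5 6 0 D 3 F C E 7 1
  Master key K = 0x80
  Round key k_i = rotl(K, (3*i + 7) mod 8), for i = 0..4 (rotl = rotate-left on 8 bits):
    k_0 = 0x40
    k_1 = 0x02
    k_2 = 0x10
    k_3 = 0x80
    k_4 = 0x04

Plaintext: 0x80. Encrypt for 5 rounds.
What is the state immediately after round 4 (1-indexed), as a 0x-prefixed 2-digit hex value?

s_0 = plaintext = 0x80
s_1 = Round(s_0, k_0) = 0x02
s_2 = Round(s_1, k_1) = 0x2A
s_3 = Round(s_2, k_2) = 0xA1
s_4 = Round(s_3, k_3) = 0x11
s_5 = Round(s_4, k_4) = 0x13

0x11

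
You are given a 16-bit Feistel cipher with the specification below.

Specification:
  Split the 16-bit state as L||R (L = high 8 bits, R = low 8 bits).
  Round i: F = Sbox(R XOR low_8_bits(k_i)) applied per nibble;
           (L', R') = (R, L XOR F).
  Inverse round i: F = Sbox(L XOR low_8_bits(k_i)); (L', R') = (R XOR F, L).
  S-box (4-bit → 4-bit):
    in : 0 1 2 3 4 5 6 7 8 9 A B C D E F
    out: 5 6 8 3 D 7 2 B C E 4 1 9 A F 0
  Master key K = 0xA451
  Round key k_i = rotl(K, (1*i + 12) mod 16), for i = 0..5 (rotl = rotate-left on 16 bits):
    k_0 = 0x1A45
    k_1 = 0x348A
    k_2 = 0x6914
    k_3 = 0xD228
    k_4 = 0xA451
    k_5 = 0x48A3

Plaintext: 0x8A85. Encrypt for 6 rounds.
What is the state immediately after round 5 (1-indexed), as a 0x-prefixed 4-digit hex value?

s_0 = plaintext = 0x8A85
s_1 = Round(s_0, k_0) = 0x851F
s_2 = Round(s_1, k_1) = 0x1F62
s_3 = Round(s_2, k_2) = 0x62AD
s_4 = Round(s_3, k_3) = 0xADA5
s_5 = Round(s_4, k_4) = 0xA5A0
s_6 = Round(s_5, k_5) = 0xA0F6

0xA5A0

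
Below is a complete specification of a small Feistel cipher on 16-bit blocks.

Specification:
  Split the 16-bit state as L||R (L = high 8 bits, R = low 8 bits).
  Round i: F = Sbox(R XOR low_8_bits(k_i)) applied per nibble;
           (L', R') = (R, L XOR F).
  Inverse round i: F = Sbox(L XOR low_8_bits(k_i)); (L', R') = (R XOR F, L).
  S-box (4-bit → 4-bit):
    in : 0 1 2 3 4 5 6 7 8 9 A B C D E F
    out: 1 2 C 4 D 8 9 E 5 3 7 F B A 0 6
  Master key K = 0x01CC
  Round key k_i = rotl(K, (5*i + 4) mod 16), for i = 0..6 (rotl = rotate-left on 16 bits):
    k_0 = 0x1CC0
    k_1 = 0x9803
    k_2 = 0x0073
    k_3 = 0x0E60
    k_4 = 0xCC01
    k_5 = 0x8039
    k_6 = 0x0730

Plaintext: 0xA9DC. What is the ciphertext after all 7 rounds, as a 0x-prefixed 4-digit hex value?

0x3253

s_0 = plaintext = 0xA9DC
s_1 = Round(s_0, k_0) = 0xDC82
s_2 = Round(s_1, k_1) = 0x828E
s_3 = Round(s_2, k_2) = 0x8EE8
s_4 = Round(s_3, k_3) = 0xE8DB
s_5 = Round(s_4, k_4) = 0xDB4F
s_6 = Round(s_5, k_5) = 0x4F32
s_7 = Round(s_6, k_6) = 0x3253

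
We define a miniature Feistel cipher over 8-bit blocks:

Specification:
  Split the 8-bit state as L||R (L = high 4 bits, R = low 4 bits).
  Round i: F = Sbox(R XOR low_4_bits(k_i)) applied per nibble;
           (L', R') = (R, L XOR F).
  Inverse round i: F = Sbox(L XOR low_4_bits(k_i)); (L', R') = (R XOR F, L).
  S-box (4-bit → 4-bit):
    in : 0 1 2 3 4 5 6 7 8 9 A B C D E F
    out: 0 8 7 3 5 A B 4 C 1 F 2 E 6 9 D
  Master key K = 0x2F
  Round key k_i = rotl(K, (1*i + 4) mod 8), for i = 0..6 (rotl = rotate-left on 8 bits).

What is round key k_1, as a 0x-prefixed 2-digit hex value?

0xE5

K = 0x2F
k_0 = rotl(K, (1*0+4) mod 8) = rotl(K, 4) = 0xF2
k_1 = rotl(K, (1*1+4) mod 8) = rotl(K, 5) = 0xE5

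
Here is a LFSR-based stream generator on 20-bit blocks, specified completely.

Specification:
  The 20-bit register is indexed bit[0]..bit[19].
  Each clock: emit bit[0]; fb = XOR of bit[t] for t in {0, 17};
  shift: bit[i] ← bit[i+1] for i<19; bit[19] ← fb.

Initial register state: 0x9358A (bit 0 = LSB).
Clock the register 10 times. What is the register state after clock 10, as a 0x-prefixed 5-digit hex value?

0x9FA4D

reg_0 = 0x9358A
clock 1: out=0, reg = 0x49AC5
clock 2: out=1, reg = 0xA4D62
clock 3: out=0, reg = 0xD26B1
clock 4: out=1, reg = 0xE9358
clock 5: out=0, reg = 0xF49AC
clock 6: out=0, reg = 0xFA4D6
clock 7: out=0, reg = 0xFD26B
clock 8: out=1, reg = 0x7E935
clock 9: out=1, reg = 0x3F49A
clock 10: out=0, reg = 0x9FA4D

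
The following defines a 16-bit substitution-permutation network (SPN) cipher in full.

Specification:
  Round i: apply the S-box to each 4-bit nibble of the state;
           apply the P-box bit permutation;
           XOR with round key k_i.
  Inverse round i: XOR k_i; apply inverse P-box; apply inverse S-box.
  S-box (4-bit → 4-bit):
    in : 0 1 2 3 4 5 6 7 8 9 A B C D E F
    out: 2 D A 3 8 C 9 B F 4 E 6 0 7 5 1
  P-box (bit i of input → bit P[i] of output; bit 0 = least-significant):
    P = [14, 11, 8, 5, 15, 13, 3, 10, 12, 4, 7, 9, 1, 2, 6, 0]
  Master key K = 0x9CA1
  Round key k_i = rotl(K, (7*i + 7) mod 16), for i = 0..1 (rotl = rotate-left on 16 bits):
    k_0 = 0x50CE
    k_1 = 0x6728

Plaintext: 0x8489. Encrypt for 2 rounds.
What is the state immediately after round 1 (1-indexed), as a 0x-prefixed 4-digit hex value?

s_0 = plaintext = 0x8489
s_1 = Round(s_0, k_0) = 0xF781
s_2 = Round(s_1, k_1) = 0x9012

0xF781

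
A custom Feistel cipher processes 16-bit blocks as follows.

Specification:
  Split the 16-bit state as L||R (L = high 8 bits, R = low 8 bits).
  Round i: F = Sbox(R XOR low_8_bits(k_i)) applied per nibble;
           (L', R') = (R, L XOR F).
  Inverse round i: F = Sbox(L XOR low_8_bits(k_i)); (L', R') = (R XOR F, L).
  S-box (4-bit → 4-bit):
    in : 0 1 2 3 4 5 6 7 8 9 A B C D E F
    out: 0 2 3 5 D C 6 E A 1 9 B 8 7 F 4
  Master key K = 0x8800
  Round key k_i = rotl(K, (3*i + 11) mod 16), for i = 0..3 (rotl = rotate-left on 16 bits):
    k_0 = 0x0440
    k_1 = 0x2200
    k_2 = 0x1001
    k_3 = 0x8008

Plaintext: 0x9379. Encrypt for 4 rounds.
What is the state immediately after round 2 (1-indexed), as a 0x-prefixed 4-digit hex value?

0xC2FA

s_0 = plaintext = 0x9379
s_1 = Round(s_0, k_0) = 0x79C2
s_2 = Round(s_1, k_1) = 0xC2FA
s_3 = Round(s_2, k_2) = 0xFA89
s_4 = Round(s_3, k_3) = 0x8958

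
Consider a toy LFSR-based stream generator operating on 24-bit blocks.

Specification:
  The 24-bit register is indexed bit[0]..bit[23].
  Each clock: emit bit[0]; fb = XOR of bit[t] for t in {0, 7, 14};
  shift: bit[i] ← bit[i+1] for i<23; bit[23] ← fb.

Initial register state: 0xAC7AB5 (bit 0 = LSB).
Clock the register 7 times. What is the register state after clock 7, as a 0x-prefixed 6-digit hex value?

reg_0 = 0xAC7AB5
clock 1: out=1, reg = 0xD63D5A
clock 2: out=0, reg = 0x6B1EAD
clock 3: out=1, reg = 0x358F56
clock 4: out=0, reg = 0x1AC7AB
clock 5: out=1, reg = 0x8D63D5
clock 6: out=1, reg = 0xC6B1EA
clock 7: out=0, reg = 0xE358F5

0xE358F5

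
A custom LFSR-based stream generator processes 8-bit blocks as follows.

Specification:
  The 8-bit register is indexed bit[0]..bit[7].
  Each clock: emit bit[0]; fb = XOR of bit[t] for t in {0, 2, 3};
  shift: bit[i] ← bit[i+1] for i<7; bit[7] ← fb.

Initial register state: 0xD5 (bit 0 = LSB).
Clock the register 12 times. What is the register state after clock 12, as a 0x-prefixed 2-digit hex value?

0x33

reg_0 = 0xD5
clock 1: out=1, reg = 0x6A
clock 2: out=0, reg = 0xB5
clock 3: out=1, reg = 0x5A
clock 4: out=0, reg = 0xAD
clock 5: out=1, reg = 0xD6
clock 6: out=0, reg = 0xEB
clock 7: out=1, reg = 0x75
clock 8: out=1, reg = 0x3A
clock 9: out=0, reg = 0x9D
clock 10: out=1, reg = 0xCE
clock 11: out=0, reg = 0x67
clock 12: out=1, reg = 0x33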